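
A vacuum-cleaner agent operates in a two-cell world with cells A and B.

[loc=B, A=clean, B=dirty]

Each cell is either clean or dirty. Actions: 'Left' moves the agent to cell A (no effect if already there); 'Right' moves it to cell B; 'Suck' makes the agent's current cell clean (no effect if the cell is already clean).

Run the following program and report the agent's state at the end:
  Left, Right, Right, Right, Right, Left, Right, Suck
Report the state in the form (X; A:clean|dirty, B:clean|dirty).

1) do Left; now (A; A:clean, B:dirty)
2) do Right; now (B; A:clean, B:dirty)
3) do Right; now (B; A:clean, B:dirty)
4) do Right; now (B; A:clean, B:dirty)
5) do Right; now (B; A:clean, B:dirty)
6) do Left; now (A; A:clean, B:dirty)
7) do Right; now (B; A:clean, B:dirty)
8) do Suck; now (B; A:clean, B:clean)

(B; A:clean, B:clean)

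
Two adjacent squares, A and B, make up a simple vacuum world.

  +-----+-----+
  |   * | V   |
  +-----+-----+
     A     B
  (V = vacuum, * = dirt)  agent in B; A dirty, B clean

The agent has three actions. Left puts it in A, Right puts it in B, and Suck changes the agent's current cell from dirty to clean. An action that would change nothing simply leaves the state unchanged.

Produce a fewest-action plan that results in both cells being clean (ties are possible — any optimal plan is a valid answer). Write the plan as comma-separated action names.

1. Left → (A; A:dirty, B:clean)
2. Suck → (A; A:clean, B:clean)
min 2: go A then Suck

Left, Suck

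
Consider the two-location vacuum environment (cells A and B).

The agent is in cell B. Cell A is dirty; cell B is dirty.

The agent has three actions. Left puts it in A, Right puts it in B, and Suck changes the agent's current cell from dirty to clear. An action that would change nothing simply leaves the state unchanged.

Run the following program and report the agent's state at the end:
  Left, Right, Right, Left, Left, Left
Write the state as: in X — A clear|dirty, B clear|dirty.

Left (#1): in A — A dirty, B dirty
Right (#2): in B — A dirty, B dirty
Right (#3): in B — A dirty, B dirty
Left (#4): in A — A dirty, B dirty
Left (#5): in A — A dirty, B dirty
Left (#6): in A — A dirty, B dirty

in A — A dirty, B dirty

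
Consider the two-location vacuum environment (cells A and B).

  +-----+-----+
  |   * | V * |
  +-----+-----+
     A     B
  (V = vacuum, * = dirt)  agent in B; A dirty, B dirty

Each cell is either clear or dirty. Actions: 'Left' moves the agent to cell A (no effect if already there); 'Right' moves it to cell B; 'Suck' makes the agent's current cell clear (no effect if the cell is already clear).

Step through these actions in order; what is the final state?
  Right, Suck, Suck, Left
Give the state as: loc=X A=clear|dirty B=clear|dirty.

Right (#1): loc=B A=dirty B=dirty
Suck (#2): loc=B A=dirty B=clear
Suck (#3): loc=B A=dirty B=clear
Left (#4): loc=A A=dirty B=clear

loc=A A=dirty B=clear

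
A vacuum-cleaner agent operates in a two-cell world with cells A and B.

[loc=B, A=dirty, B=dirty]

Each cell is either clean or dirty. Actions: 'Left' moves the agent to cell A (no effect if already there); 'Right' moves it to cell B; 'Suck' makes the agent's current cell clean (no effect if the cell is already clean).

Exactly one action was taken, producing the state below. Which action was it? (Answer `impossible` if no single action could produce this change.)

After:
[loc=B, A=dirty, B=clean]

Suck

try  Left: loc=A A=dirty B=dirty
try Right: loc=B A=dirty B=dirty
try  Suck: loc=B A=dirty B=clean  ← match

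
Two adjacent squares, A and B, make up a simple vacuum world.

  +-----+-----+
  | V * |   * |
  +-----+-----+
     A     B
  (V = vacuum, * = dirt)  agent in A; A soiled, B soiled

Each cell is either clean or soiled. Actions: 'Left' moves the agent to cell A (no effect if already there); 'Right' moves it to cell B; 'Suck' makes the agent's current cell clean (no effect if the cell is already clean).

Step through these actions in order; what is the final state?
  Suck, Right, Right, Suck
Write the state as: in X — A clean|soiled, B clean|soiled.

in B — A clean, B clean

1) do Suck; now in A — A clean, B soiled
2) do Right; now in B — A clean, B soiled
3) do Right; now in B — A clean, B soiled
4) do Suck; now in B — A clean, B clean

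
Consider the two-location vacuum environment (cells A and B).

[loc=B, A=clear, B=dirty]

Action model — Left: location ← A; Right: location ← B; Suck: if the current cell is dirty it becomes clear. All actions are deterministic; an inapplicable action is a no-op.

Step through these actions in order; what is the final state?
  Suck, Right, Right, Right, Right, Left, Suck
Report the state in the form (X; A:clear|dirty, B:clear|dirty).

(A; A:clear, B:clear)

Suck (#1): (B; A:clear, B:clear)
Right (#2): (B; A:clear, B:clear)
Right (#3): (B; A:clear, B:clear)
Right (#4): (B; A:clear, B:clear)
Right (#5): (B; A:clear, B:clear)
Left (#6): (A; A:clear, B:clear)
Suck (#7): (A; A:clear, B:clear)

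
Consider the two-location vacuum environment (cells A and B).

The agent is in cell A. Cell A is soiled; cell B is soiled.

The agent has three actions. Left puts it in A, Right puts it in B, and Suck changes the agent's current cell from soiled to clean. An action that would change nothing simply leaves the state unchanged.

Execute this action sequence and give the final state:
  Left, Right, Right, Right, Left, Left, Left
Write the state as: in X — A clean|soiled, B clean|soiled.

t=1 Left ⇒ in A — A soiled, B soiled
t=2 Right ⇒ in B — A soiled, B soiled
t=3 Right ⇒ in B — A soiled, B soiled
t=4 Right ⇒ in B — A soiled, B soiled
t=5 Left ⇒ in A — A soiled, B soiled
t=6 Left ⇒ in A — A soiled, B soiled
t=7 Left ⇒ in A — A soiled, B soiled

in A — A soiled, B soiled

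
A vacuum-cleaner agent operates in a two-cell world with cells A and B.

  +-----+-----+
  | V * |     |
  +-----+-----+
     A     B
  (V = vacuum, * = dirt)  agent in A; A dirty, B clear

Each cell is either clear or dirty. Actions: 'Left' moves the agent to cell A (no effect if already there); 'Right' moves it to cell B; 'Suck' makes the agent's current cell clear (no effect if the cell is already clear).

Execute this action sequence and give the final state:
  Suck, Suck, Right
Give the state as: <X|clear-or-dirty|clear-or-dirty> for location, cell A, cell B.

1) do Suck; now <A|clear|clear>
2) do Suck; now <A|clear|clear>
3) do Right; now <B|clear|clear>

<B|clear|clear>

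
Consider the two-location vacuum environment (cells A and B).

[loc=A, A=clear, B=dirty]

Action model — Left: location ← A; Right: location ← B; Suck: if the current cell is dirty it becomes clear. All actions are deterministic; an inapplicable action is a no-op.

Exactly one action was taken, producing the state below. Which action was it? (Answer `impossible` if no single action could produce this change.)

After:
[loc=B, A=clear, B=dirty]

Right

try  Left: loc=A A=clear B=dirty
try Right: loc=B A=clear B=dirty  ← match
try  Suck: loc=A A=clear B=dirty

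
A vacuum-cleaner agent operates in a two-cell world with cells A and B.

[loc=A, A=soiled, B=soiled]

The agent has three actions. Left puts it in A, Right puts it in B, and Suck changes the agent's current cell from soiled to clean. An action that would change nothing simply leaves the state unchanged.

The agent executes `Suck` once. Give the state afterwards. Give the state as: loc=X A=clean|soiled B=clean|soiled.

loc=A A=clean B=soiled

start: loc=A A=soiled B=soiled
Suck (#1): loc=A A=clean B=soiled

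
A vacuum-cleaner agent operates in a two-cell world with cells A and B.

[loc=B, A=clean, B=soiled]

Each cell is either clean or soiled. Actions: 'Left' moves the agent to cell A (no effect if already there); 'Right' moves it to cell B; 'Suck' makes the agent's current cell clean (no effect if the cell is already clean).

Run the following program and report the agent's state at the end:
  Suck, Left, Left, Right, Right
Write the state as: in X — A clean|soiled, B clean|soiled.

in B — A clean, B clean

step 1/5 (Suck): in B — A clean, B clean
step 2/5 (Left): in A — A clean, B clean
step 3/5 (Left): in A — A clean, B clean
step 4/5 (Right): in B — A clean, B clean
step 5/5 (Right): in B — A clean, B clean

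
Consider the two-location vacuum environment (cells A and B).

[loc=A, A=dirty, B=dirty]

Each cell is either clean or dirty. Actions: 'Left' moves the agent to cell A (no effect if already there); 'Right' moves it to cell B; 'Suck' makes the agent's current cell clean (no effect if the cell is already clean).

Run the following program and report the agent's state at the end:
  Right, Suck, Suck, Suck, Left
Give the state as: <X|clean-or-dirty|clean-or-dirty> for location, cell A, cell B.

<A|dirty|clean>

t=1 Right ⇒ <B|dirty|dirty>
t=2 Suck ⇒ <B|dirty|clean>
t=3 Suck ⇒ <B|dirty|clean>
t=4 Suck ⇒ <B|dirty|clean>
t=5 Left ⇒ <A|dirty|clean>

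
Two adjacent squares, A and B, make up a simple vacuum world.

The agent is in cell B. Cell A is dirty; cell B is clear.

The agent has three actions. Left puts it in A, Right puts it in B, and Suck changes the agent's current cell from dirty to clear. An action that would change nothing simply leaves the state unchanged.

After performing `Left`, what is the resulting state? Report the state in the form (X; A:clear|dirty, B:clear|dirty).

(A; A:dirty, B:clear)

start: (B; A:dirty, B:clear)
step 1/1 (Left): (A; A:dirty, B:clear)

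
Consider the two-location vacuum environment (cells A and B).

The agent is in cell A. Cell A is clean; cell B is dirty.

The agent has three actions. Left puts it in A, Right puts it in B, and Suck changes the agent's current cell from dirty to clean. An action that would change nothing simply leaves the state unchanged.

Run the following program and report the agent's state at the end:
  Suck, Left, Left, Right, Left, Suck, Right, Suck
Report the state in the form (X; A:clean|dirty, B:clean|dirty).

(B; A:clean, B:clean)

1) do Suck; now (A; A:clean, B:dirty)
2) do Left; now (A; A:clean, B:dirty)
3) do Left; now (A; A:clean, B:dirty)
4) do Right; now (B; A:clean, B:dirty)
5) do Left; now (A; A:clean, B:dirty)
6) do Suck; now (A; A:clean, B:dirty)
7) do Right; now (B; A:clean, B:dirty)
8) do Suck; now (B; A:clean, B:clean)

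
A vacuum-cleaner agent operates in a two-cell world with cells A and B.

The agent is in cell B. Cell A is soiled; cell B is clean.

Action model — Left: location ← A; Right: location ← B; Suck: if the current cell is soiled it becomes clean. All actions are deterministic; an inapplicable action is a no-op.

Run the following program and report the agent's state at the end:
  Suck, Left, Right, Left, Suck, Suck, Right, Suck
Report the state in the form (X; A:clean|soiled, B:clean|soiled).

(B; A:clean, B:clean)

t=1 Suck ⇒ (B; A:soiled, B:clean)
t=2 Left ⇒ (A; A:soiled, B:clean)
t=3 Right ⇒ (B; A:soiled, B:clean)
t=4 Left ⇒ (A; A:soiled, B:clean)
t=5 Suck ⇒ (A; A:clean, B:clean)
t=6 Suck ⇒ (A; A:clean, B:clean)
t=7 Right ⇒ (B; A:clean, B:clean)
t=8 Suck ⇒ (B; A:clean, B:clean)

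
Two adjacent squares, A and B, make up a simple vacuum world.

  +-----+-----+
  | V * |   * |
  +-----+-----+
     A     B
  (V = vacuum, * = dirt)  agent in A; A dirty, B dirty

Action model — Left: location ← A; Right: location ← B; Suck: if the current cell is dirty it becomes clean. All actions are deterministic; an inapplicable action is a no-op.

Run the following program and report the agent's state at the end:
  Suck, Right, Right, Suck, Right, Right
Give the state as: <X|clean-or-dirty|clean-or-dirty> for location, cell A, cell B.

t=1 Suck ⇒ <A|clean|dirty>
t=2 Right ⇒ <B|clean|dirty>
t=3 Right ⇒ <B|clean|dirty>
t=4 Suck ⇒ <B|clean|clean>
t=5 Right ⇒ <B|clean|clean>
t=6 Right ⇒ <B|clean|clean>

<B|clean|clean>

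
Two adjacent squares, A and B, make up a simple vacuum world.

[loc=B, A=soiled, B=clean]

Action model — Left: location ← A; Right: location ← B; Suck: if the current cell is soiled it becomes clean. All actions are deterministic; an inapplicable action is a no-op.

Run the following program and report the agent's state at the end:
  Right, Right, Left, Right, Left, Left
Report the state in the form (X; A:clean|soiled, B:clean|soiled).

(A; A:soiled, B:clean)

Right (#1): (B; A:soiled, B:clean)
Right (#2): (B; A:soiled, B:clean)
Left (#3): (A; A:soiled, B:clean)
Right (#4): (B; A:soiled, B:clean)
Left (#5): (A; A:soiled, B:clean)
Left (#6): (A; A:soiled, B:clean)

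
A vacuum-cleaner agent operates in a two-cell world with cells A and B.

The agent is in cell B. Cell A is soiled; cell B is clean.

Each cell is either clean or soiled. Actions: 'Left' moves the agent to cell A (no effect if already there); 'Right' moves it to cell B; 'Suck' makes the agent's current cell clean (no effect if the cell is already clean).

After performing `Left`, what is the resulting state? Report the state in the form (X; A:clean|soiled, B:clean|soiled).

(A; A:soiled, B:clean)

start: (B; A:soiled, B:clean)
1) do Left; now (A; A:soiled, B:clean)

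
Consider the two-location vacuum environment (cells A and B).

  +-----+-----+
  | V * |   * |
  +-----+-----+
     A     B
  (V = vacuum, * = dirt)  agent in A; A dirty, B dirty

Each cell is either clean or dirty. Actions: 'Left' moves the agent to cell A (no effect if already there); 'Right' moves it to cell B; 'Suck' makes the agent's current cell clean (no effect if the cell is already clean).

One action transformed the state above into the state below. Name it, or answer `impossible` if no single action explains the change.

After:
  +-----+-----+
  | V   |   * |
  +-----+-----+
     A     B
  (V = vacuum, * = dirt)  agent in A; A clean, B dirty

Suck

try  Left: loc=A A=dirty B=dirty
try Right: loc=B A=dirty B=dirty
try  Suck: loc=A A=clean B=dirty  ← match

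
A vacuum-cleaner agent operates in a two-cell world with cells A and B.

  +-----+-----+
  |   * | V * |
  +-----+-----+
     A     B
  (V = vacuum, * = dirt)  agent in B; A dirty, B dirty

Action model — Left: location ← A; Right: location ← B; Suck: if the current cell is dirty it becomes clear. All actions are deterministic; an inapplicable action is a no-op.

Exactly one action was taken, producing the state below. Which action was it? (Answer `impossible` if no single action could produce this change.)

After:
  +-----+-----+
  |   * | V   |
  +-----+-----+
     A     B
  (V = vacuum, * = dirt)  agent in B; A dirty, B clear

try  Left: (A; A:dirty, B:dirty)
try Right: (B; A:dirty, B:dirty)
try  Suck: (B; A:dirty, B:clear)  ← match

Suck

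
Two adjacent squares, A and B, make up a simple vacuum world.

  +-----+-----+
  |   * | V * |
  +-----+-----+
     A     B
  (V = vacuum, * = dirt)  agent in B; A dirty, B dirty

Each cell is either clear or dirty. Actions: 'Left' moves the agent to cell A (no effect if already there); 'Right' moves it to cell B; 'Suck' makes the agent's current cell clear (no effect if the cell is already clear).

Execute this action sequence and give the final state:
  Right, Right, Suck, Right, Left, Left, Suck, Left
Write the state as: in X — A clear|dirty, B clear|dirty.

[1] after Right: in B — A dirty, B dirty
[2] after Right: in B — A dirty, B dirty
[3] after Suck: in B — A dirty, B clear
[4] after Right: in B — A dirty, B clear
[5] after Left: in A — A dirty, B clear
[6] after Left: in A — A dirty, B clear
[7] after Suck: in A — A clear, B clear
[8] after Left: in A — A clear, B clear

in A — A clear, B clear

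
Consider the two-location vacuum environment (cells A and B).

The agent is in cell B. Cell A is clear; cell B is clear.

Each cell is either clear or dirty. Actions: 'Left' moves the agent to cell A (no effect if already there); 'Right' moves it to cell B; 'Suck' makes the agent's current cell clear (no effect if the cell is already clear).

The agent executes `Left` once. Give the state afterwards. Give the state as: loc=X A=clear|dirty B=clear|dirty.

loc=A A=clear B=clear

start: loc=B A=clear B=clear
[1] after Left: loc=A A=clear B=clear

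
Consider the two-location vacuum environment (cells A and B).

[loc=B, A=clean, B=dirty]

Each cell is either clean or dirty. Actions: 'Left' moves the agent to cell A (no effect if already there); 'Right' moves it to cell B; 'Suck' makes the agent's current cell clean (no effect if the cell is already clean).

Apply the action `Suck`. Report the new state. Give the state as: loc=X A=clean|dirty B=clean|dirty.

loc=B A=clean B=clean

start: loc=B A=clean B=dirty
1) do Suck; now loc=B A=clean B=clean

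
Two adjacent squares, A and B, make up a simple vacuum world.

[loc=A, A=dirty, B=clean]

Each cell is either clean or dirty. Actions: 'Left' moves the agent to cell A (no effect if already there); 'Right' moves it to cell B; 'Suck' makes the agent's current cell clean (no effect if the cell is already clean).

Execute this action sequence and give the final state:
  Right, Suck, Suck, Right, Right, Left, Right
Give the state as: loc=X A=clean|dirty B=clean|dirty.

loc=B A=dirty B=clean

1) do Right; now loc=B A=dirty B=clean
2) do Suck; now loc=B A=dirty B=clean
3) do Suck; now loc=B A=dirty B=clean
4) do Right; now loc=B A=dirty B=clean
5) do Right; now loc=B A=dirty B=clean
6) do Left; now loc=A A=dirty B=clean
7) do Right; now loc=B A=dirty B=clean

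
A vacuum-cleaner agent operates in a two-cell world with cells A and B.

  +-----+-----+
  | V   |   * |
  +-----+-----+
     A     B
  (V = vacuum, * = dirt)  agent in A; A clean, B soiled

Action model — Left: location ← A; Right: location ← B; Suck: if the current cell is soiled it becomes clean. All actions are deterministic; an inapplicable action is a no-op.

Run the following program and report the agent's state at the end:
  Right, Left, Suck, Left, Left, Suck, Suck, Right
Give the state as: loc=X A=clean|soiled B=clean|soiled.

t=1 Right ⇒ loc=B A=clean B=soiled
t=2 Left ⇒ loc=A A=clean B=soiled
t=3 Suck ⇒ loc=A A=clean B=soiled
t=4 Left ⇒ loc=A A=clean B=soiled
t=5 Left ⇒ loc=A A=clean B=soiled
t=6 Suck ⇒ loc=A A=clean B=soiled
t=7 Suck ⇒ loc=A A=clean B=soiled
t=8 Right ⇒ loc=B A=clean B=soiled

loc=B A=clean B=soiled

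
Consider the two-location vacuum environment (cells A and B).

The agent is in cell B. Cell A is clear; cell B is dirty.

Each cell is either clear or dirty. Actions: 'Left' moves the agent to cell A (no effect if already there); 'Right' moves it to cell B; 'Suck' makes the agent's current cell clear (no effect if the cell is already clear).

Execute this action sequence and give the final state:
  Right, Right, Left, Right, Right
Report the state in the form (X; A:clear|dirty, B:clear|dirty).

Right (#1): (B; A:clear, B:dirty)
Right (#2): (B; A:clear, B:dirty)
Left (#3): (A; A:clear, B:dirty)
Right (#4): (B; A:clear, B:dirty)
Right (#5): (B; A:clear, B:dirty)

(B; A:clear, B:dirty)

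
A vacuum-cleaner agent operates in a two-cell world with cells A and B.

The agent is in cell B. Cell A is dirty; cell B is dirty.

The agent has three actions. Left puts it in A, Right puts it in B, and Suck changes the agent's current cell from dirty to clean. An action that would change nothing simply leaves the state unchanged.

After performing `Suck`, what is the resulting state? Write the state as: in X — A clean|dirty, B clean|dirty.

start: in B — A dirty, B dirty
[1] after Suck: in B — A dirty, B clean

in B — A dirty, B clean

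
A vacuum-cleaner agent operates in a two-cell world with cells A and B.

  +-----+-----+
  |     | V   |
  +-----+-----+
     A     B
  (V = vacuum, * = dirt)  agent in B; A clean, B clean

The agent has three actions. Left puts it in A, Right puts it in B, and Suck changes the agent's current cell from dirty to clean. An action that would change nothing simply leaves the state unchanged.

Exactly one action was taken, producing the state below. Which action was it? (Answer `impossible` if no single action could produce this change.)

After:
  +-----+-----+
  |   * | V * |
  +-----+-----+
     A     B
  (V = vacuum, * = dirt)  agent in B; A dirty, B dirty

impossible

try  Left: in A — A clean, B clean
try Right: in B — A clean, B clean
try  Suck: in B — A clean, B clean
no single action produces the after-state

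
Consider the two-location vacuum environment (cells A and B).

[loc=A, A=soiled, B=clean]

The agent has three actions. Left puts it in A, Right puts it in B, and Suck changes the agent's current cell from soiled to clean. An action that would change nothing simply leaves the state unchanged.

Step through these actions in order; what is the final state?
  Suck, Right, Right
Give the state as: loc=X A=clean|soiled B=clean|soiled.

1. Suck → loc=A A=clean B=clean
2. Right → loc=B A=clean B=clean
3. Right → loc=B A=clean B=clean

loc=B A=clean B=clean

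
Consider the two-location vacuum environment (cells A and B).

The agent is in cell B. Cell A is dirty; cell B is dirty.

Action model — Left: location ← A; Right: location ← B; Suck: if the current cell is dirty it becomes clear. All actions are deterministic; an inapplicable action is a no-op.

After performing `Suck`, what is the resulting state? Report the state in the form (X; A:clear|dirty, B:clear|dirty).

(B; A:dirty, B:clear)

start: (B; A:dirty, B:dirty)
Suck (#1): (B; A:dirty, B:clear)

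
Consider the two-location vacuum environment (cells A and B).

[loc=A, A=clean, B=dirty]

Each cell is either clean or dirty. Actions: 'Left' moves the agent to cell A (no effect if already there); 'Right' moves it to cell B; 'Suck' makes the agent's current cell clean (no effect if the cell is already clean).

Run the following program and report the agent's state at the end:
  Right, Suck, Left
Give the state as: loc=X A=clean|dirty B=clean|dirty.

[1] after Right: loc=B A=clean B=dirty
[2] after Suck: loc=B A=clean B=clean
[3] after Left: loc=A A=clean B=clean

loc=A A=clean B=clean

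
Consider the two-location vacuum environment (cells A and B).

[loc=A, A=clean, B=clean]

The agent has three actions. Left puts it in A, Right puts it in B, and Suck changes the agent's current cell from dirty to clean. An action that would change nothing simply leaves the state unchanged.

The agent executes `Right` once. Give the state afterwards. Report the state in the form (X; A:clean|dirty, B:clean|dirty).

start: (A; A:clean, B:clean)
step 1/1 (Right): (B; A:clean, B:clean)

(B; A:clean, B:clean)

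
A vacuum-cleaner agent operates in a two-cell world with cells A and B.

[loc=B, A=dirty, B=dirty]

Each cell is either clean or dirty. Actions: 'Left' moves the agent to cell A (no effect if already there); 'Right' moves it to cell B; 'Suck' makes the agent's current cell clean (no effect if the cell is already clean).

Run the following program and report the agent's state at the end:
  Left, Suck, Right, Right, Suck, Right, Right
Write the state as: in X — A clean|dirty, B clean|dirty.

t=1 Left ⇒ in A — A dirty, B dirty
t=2 Suck ⇒ in A — A clean, B dirty
t=3 Right ⇒ in B — A clean, B dirty
t=4 Right ⇒ in B — A clean, B dirty
t=5 Suck ⇒ in B — A clean, B clean
t=6 Right ⇒ in B — A clean, B clean
t=7 Right ⇒ in B — A clean, B clean

in B — A clean, B clean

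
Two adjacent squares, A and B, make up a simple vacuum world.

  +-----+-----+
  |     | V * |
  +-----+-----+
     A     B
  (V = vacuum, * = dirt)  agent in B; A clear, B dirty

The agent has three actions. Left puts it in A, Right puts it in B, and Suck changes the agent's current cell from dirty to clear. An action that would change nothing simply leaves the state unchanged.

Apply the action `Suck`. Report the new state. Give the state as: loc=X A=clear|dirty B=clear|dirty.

start: loc=B A=clear B=dirty
t=1 Suck ⇒ loc=B A=clear B=clear

loc=B A=clear B=clear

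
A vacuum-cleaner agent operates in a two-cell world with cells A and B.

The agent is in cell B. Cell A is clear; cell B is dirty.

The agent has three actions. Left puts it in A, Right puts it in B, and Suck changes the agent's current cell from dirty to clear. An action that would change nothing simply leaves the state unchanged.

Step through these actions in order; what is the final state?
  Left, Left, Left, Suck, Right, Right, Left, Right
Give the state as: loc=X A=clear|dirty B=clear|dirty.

loc=B A=clear B=dirty

1. Left → loc=A A=clear B=dirty
2. Left → loc=A A=clear B=dirty
3. Left → loc=A A=clear B=dirty
4. Suck → loc=A A=clear B=dirty
5. Right → loc=B A=clear B=dirty
6. Right → loc=B A=clear B=dirty
7. Left → loc=A A=clear B=dirty
8. Right → loc=B A=clear B=dirty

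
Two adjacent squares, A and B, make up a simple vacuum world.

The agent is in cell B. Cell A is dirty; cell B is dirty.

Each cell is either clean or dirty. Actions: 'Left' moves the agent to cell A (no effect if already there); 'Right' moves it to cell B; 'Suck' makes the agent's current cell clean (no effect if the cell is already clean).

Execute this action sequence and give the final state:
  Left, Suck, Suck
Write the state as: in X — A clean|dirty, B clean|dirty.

in A — A clean, B dirty

step 1/3 (Left): in A — A dirty, B dirty
step 2/3 (Suck): in A — A clean, B dirty
step 3/3 (Suck): in A — A clean, B dirty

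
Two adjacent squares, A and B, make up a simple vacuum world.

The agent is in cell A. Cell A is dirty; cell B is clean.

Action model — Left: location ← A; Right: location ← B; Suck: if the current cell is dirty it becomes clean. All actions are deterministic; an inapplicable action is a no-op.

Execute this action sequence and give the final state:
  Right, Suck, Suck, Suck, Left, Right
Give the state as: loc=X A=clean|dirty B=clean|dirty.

loc=B A=dirty B=clean

Right (#1): loc=B A=dirty B=clean
Suck (#2): loc=B A=dirty B=clean
Suck (#3): loc=B A=dirty B=clean
Suck (#4): loc=B A=dirty B=clean
Left (#5): loc=A A=dirty B=clean
Right (#6): loc=B A=dirty B=clean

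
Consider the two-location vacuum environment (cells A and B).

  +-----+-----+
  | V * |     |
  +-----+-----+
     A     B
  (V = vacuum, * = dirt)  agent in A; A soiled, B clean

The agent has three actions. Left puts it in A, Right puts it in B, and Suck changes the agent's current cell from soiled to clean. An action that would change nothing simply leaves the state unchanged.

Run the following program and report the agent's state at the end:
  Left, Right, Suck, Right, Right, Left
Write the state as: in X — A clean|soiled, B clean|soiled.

Left (#1): in A — A soiled, B clean
Right (#2): in B — A soiled, B clean
Suck (#3): in B — A soiled, B clean
Right (#4): in B — A soiled, B clean
Right (#5): in B — A soiled, B clean
Left (#6): in A — A soiled, B clean

in A — A soiled, B clean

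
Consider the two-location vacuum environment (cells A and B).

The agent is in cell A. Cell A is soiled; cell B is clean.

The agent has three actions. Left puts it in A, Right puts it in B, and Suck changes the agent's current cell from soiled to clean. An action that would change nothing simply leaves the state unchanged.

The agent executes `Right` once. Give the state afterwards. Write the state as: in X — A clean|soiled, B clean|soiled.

in B — A soiled, B clean

start: in A — A soiled, B clean
1. Right → in B — A soiled, B clean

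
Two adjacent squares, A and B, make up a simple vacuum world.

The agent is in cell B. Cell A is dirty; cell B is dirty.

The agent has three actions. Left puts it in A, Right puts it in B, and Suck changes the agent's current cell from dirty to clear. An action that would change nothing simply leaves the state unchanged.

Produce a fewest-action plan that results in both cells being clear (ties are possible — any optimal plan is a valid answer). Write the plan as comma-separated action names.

Suck, Left, Suck

1) do Suck; now in B — A dirty, B clear
2) do Left; now in A — A dirty, B clear
3) do Suck; now in A — A clear, B clear
min 3: Suck B + move + Suck A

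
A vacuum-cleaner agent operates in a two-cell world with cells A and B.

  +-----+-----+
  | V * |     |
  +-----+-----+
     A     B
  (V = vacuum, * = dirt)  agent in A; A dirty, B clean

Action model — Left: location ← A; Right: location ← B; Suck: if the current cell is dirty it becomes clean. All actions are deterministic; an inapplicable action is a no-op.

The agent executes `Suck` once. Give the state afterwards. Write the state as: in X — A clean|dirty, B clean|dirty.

start: in A — A dirty, B clean
1) do Suck; now in A — A clean, B clean

in A — A clean, B clean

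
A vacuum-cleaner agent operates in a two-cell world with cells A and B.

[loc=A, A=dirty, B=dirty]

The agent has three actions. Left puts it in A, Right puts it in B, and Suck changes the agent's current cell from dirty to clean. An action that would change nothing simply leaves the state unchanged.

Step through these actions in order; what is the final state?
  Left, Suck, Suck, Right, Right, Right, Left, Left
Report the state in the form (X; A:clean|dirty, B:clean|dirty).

[1] after Left: (A; A:dirty, B:dirty)
[2] after Suck: (A; A:clean, B:dirty)
[3] after Suck: (A; A:clean, B:dirty)
[4] after Right: (B; A:clean, B:dirty)
[5] after Right: (B; A:clean, B:dirty)
[6] after Right: (B; A:clean, B:dirty)
[7] after Left: (A; A:clean, B:dirty)
[8] after Left: (A; A:clean, B:dirty)

(A; A:clean, B:dirty)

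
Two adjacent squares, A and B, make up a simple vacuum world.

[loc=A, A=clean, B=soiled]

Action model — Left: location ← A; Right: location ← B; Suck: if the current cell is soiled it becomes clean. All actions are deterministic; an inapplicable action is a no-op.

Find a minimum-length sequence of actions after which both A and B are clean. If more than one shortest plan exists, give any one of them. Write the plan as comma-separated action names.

Right (#1): <B|clean|soiled>
Suck (#2): <B|clean|clean>
min 2: go B then Suck

Right, Suck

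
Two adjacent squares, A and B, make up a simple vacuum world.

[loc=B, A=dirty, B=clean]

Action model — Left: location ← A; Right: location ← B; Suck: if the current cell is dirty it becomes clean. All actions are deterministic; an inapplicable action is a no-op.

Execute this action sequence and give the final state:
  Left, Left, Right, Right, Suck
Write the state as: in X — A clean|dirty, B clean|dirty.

in B — A dirty, B clean

1) do Left; now in A — A dirty, B clean
2) do Left; now in A — A dirty, B clean
3) do Right; now in B — A dirty, B clean
4) do Right; now in B — A dirty, B clean
5) do Suck; now in B — A dirty, B clean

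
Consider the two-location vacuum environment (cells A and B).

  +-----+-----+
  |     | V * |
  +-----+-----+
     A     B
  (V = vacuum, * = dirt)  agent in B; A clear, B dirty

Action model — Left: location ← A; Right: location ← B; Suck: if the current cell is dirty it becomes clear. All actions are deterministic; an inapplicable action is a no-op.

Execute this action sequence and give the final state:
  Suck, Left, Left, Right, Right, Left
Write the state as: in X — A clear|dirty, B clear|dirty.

1) do Suck; now in B — A clear, B clear
2) do Left; now in A — A clear, B clear
3) do Left; now in A — A clear, B clear
4) do Right; now in B — A clear, B clear
5) do Right; now in B — A clear, B clear
6) do Left; now in A — A clear, B clear

in A — A clear, B clear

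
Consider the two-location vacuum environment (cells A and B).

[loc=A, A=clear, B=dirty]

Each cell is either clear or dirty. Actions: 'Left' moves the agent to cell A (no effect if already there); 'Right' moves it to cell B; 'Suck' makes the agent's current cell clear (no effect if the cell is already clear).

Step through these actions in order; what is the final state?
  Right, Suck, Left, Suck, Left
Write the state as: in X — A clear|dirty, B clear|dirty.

in A — A clear, B clear

1. Right → in B — A clear, B dirty
2. Suck → in B — A clear, B clear
3. Left → in A — A clear, B clear
4. Suck → in A — A clear, B clear
5. Left → in A — A clear, B clear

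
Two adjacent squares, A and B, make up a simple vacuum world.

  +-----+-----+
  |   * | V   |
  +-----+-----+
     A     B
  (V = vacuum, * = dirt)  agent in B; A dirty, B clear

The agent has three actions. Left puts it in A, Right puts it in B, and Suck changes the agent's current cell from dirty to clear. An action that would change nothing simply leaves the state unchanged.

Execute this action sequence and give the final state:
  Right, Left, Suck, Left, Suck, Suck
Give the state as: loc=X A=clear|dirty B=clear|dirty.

1) do Right; now loc=B A=dirty B=clear
2) do Left; now loc=A A=dirty B=clear
3) do Suck; now loc=A A=clear B=clear
4) do Left; now loc=A A=clear B=clear
5) do Suck; now loc=A A=clear B=clear
6) do Suck; now loc=A A=clear B=clear

loc=A A=clear B=clear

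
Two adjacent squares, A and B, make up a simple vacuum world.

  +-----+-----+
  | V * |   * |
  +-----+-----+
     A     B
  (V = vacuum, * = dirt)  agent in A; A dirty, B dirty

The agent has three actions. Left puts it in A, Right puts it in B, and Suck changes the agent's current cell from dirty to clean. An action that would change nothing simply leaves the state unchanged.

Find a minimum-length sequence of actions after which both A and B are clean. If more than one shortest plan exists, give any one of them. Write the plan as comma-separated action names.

Suck, Right, Suck

t=1 Suck ⇒ loc=A A=clean B=dirty
t=2 Right ⇒ loc=B A=clean B=dirty
t=3 Suck ⇒ loc=B A=clean B=clean
min 3: Suck A + move + Suck B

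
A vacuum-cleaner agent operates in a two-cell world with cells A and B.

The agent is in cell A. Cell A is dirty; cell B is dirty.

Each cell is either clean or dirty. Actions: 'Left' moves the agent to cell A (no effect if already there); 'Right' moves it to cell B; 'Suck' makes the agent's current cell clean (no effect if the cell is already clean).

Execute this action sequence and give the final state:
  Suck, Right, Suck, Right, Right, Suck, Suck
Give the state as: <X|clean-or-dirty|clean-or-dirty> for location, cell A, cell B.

1. Suck → <A|clean|dirty>
2. Right → <B|clean|dirty>
3. Suck → <B|clean|clean>
4. Right → <B|clean|clean>
5. Right → <B|clean|clean>
6. Suck → <B|clean|clean>
7. Suck → <B|clean|clean>

<B|clean|clean>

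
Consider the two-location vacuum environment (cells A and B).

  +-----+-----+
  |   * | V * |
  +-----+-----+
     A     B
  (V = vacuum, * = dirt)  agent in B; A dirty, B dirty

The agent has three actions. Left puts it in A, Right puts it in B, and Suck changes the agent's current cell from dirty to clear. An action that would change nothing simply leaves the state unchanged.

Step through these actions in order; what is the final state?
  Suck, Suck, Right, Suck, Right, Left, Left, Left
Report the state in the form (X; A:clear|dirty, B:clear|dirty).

t=1 Suck ⇒ (B; A:dirty, B:clear)
t=2 Suck ⇒ (B; A:dirty, B:clear)
t=3 Right ⇒ (B; A:dirty, B:clear)
t=4 Suck ⇒ (B; A:dirty, B:clear)
t=5 Right ⇒ (B; A:dirty, B:clear)
t=6 Left ⇒ (A; A:dirty, B:clear)
t=7 Left ⇒ (A; A:dirty, B:clear)
t=8 Left ⇒ (A; A:dirty, B:clear)

(A; A:dirty, B:clear)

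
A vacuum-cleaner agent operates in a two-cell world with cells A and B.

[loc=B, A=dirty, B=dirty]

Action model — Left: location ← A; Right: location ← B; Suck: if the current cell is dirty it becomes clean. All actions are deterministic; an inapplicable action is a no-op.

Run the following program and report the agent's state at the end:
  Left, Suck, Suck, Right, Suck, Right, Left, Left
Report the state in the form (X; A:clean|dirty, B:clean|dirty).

(A; A:clean, B:clean)

1. Left → (A; A:dirty, B:dirty)
2. Suck → (A; A:clean, B:dirty)
3. Suck → (A; A:clean, B:dirty)
4. Right → (B; A:clean, B:dirty)
5. Suck → (B; A:clean, B:clean)
6. Right → (B; A:clean, B:clean)
7. Left → (A; A:clean, B:clean)
8. Left → (A; A:clean, B:clean)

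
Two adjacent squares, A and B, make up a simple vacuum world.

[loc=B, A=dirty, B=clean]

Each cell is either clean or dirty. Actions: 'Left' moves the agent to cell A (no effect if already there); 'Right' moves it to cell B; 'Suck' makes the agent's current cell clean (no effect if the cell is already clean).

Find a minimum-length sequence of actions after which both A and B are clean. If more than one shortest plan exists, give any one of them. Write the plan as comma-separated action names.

Left, Suck

step 1/2 (Left): in A — A dirty, B clean
step 2/2 (Suck): in A — A clean, B clean
min 2: go A then Suck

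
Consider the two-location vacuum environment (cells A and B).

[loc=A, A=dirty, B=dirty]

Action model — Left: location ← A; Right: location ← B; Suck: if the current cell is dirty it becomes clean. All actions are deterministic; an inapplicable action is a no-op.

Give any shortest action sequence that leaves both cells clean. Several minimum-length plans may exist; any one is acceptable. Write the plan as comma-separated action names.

Suck, Right, Suck

1) do Suck; now (A; A:clean, B:dirty)
2) do Right; now (B; A:clean, B:dirty)
3) do Suck; now (B; A:clean, B:clean)
min 3: Suck A + move + Suck B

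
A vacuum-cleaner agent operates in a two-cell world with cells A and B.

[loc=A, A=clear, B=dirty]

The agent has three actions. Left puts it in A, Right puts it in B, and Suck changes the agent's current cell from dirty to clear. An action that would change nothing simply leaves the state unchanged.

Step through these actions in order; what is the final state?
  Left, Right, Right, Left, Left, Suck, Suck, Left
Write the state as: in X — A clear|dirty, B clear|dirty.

[1] after Left: in A — A clear, B dirty
[2] after Right: in B — A clear, B dirty
[3] after Right: in B — A clear, B dirty
[4] after Left: in A — A clear, B dirty
[5] after Left: in A — A clear, B dirty
[6] after Suck: in A — A clear, B dirty
[7] after Suck: in A — A clear, B dirty
[8] after Left: in A — A clear, B dirty

in A — A clear, B dirty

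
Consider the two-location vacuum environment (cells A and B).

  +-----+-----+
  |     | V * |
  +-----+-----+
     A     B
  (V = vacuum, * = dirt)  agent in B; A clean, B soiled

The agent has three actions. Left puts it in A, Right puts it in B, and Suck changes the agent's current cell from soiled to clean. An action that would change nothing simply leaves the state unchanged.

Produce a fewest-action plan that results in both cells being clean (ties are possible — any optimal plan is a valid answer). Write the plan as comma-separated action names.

t=1 Suck ⇒ in B — A clean, B clean
min 1: B is soiled, one Suck

Suck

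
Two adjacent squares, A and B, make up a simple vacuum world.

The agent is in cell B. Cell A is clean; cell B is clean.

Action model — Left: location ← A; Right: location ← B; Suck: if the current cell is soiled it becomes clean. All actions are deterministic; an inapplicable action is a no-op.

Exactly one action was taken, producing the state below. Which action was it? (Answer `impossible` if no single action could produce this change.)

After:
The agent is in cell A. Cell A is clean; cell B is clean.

Left

try  Left: <A|clean|clean>  ← match
try Right: <B|clean|clean>
try  Suck: <B|clean|clean>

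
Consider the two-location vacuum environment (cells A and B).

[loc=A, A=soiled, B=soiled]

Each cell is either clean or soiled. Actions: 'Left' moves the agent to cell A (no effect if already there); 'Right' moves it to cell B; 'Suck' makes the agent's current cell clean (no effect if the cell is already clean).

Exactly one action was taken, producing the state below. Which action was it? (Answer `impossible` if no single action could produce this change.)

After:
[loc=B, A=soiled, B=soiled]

Right

try  Left: <A|soiled|soiled>
try Right: <B|soiled|soiled>  ← match
try  Suck: <A|clean|soiled>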